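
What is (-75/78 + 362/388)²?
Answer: 1296/1590121 ≈ 0.00081503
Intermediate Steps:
(-75/78 + 362/388)² = (-75*1/78 + 362*(1/388))² = (-25/26 + 181/194)² = (-36/1261)² = 1296/1590121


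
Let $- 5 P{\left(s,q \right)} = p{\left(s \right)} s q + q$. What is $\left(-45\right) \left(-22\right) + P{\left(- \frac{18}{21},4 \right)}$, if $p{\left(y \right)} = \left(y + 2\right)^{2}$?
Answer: $\frac{1698014}{1715} \approx 990.1$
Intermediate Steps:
$p{\left(y \right)} = \left(2 + y\right)^{2}$
$P{\left(s,q \right)} = - \frac{q}{5} - \frac{q s \left(2 + s\right)^{2}}{5}$ ($P{\left(s,q \right)} = - \frac{\left(2 + s\right)^{2} s q + q}{5} = - \frac{s \left(2 + s\right)^{2} q + q}{5} = - \frac{q s \left(2 + s\right)^{2} + q}{5} = - \frac{q + q s \left(2 + s\right)^{2}}{5} = - \frac{q}{5} - \frac{q s \left(2 + s\right)^{2}}{5}$)
$\left(-45\right) \left(-22\right) + P{\left(- \frac{18}{21},4 \right)} = \left(-45\right) \left(-22\right) - \frac{4 \left(1 + - \frac{18}{21} \left(2 - \frac{18}{21}\right)^{2}\right)}{5} = 990 - \frac{4 \left(1 + \left(-18\right) \frac{1}{21} \left(2 - \frac{6}{7}\right)^{2}\right)}{5} = 990 - \frac{4 \left(1 - \frac{6 \left(2 - \frac{6}{7}\right)^{2}}{7}\right)}{5} = 990 - \frac{4 \left(1 - \frac{6 \left(\frac{8}{7}\right)^{2}}{7}\right)}{5} = 990 - \frac{4 \left(1 - \frac{384}{343}\right)}{5} = 990 - \frac{4}{5} \left(- \frac{41}{343}\right) = 990 + \frac{164}{1715} = \frac{1698014}{1715}$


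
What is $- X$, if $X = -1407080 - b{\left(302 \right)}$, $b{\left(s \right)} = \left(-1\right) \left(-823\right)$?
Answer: $1407903$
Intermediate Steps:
$b{\left(s \right)} = 823$
$X = -1407903$ ($X = -1407080 - 823 = -1407903$)
$- X = \left(-1\right) \left(-1407903\right) = 1407903$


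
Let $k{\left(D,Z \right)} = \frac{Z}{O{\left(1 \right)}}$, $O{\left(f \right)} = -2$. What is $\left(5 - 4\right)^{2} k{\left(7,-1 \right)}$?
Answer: $\frac{1}{2} \approx 0.5$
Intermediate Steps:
$k{\left(D,Z \right)} = - \frac{Z}{2}$ ($k{\left(D,Z \right)} = \frac{Z}{-2} = Z \left(- \frac{1}{2}\right) = - \frac{Z}{2}$)
$\left(5 - 4\right)^{2} k{\left(7,-1 \right)} = \left(5 - 4\right)^{2} \left(\left(- \frac{1}{2}\right) \left(-1\right)\right) = 1^{2} \cdot \frac{1}{2} = 1 \cdot \frac{1}{2} = \frac{1}{2}$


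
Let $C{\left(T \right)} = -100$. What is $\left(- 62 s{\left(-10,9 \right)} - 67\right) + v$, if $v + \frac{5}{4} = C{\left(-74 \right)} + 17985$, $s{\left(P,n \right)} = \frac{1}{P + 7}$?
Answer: $\frac{214049}{12} \approx 17837.0$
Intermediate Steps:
$s{\left(P,n \right)} = \frac{1}{7 + P}$
$v = \frac{71535}{4}$ ($v = - \frac{5}{4} + \left(-100 + 17985\right) = - \frac{5}{4} + 17885 = \frac{71535}{4} \approx 17884.0$)
$\left(- 62 s{\left(-10,9 \right)} - 67\right) + v = \left(- \frac{62}{7 - 10} - 67\right) + \frac{71535}{4} = \left(- \frac{62}{-3} - 67\right) + \frac{71535}{4} = \left(\left(-62\right) \left(- \frac{1}{3}\right) - 67\right) + \frac{71535}{4} = \left(\frac{62}{3} - 67\right) + \frac{71535}{4} = - \frac{139}{3} + \frac{71535}{4} = \frac{214049}{12}$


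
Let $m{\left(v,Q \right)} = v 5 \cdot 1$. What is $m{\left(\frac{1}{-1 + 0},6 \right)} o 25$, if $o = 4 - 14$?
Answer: $1250$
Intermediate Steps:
$m{\left(v,Q \right)} = 5 v$ ($m{\left(v,Q \right)} = 5 v 1 = 5 v$)
$o = -10$
$m{\left(\frac{1}{-1 + 0},6 \right)} o 25 = \frac{5}{-1 + 0} \left(-10\right) 25 = \frac{5}{-1} \left(-10\right) 25 = 5 \left(-1\right) \left(-10\right) 25 = \left(-5\right) \left(-10\right) 25 = 50 \cdot 25 = 1250$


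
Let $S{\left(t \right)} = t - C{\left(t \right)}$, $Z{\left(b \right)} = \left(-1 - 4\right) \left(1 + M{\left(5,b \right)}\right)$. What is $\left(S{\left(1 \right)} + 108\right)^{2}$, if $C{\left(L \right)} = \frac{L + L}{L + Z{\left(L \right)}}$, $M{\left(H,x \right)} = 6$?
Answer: $\frac{3437316}{289} \approx 11894.0$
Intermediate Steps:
$Z{\left(b \right)} = -35$ ($Z{\left(b \right)} = \left(-1 - 4\right) \left(1 + 6\right) = \left(-5\right) 7 = -35$)
$C{\left(L \right)} = \frac{2 L}{-35 + L}$ ($C{\left(L \right)} = \frac{L + L}{L - 35} = \frac{2 L}{-35 + L}$)
$S{\left(t \right)} = t - \frac{2 t}{-35 + t}$
$\left(S{\left(1 \right)} + 108\right)^{2} = \left(1 \frac{1}{-35 + 1} \left(-37 + 1\right) + 108\right)^{2} = \left(1 \frac{1}{-34} \left(-36\right) + 108\right)^{2} = \left(1 \left(- \frac{1}{34}\right) \left(-36\right) + 108\right)^{2} = \left(\frac{18}{17} + 108\right)^{2} = \left(\frac{1854}{17}\right)^{2} = \frac{3437316}{289}$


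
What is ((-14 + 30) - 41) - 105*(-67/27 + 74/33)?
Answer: 10/99 ≈ 0.10101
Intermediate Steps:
((-14 + 30) - 41) - 105*(-67/27 + 74/33) = (16 - 41) - 105*(-67*1/27 + 74*(1/33)) = -25 - 105*(-67/27 + 74/33) = -25 - 105*(-71/297) = -25 + 2485/99 = 10/99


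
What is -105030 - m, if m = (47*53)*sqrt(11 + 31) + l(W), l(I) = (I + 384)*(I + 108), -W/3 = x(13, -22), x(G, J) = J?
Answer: -183330 - 2491*sqrt(42) ≈ -1.9947e+5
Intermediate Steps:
W = 66 (W = -3*(-22) = 66)
l(I) = (108 + I)*(384 + I) (l(I) = (384 + I)*(108 + I) = (108 + I)*(384 + I))
m = 78300 + 2491*sqrt(42) (m = (47*53)*sqrt(11 + 31) + (41472 + 66**2 + 492*66) = 2491*sqrt(42) + (41472 + 4356 + 32472) = 2491*sqrt(42) + 78300 = 78300 + 2491*sqrt(42) ≈ 94444.)
-105030 - m = -105030 - (78300 + 2491*sqrt(42)) = -105030 + (-78300 - 2491*sqrt(42)) = -183330 - 2491*sqrt(42)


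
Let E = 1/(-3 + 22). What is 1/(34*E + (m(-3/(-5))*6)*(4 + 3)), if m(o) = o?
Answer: 95/2564 ≈ 0.037051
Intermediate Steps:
E = 1/19 ≈ 0.052632
1/(34*E + (m(-3/(-5))*6)*(4 + 3)) = 1/(34*(1/19) + (-3/(-5)*6)*(4 + 3)) = 1/(34/19 + (-3*(-1/5)*6)*7) = 1/(34/19 + ((3/5)*6)*7) = 1/(34/19 + (18/5)*7) = 1/(34/19 + 126/5) = 1/(2564/95) = 95/2564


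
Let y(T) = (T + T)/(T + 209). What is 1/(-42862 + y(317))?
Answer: -263/11272389 ≈ -2.3331e-5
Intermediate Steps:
y(T) = 2*T/(209 + T) (y(T) = (2*T)/(209 + T) = 2*T/(209 + T))
1/(-42862 + y(317)) = 1/(-42862 + 2*317/(209 + 317)) = 1/(-42862 + 2*317/526) = 1/(-42862 + 2*317*(1/526)) = 1/(-42862 + 317/263) = 1/(-11272389/263) = -263/11272389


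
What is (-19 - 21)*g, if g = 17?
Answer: -680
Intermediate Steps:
(-19 - 21)*g = (-19 - 21)*17 = -40*17 = -680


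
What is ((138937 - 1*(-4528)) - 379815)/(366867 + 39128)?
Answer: -47270/81199 ≈ -0.58215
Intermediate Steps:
((138937 - 1*(-4528)) - 379815)/(366867 + 39128) = ((138937 + 4528) - 379815)/405995 = (143465 - 379815)*(1/405995) = -236350*1/405995 = -47270/81199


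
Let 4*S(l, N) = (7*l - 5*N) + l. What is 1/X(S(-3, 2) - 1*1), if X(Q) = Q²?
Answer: 4/361 ≈ 0.011080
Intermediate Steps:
S(l, N) = 2*l - 5*N/4 (S(l, N) = ((7*l - 5*N) + l)/4 = ((-5*N + 7*l) + l)/4 = (-5*N + 8*l)/4 = 2*l - 5*N/4)
1/X(S(-3, 2) - 1*1) = 1/(((2*(-3) - 5/4*2) - 1*1)²) = 1/(((-6 - 5/2) - 1)²) = 1/((-17/2 - 1)²) = 1/((-19/2)²) = 1/(361/4) = 4/361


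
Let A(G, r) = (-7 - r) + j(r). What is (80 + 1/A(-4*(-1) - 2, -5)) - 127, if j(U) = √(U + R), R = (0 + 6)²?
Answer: -1267/27 + √31/27 ≈ -46.720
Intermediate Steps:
R = 36 (R = 6² = 36)
j(U) = √(36 + U) (j(U) = √(U + 36) = √(36 + U))
A(G, r) = -7 + √(36 + r) - r (A(G, r) = (-7 - r) + √(36 + r) = -7 + √(36 + r) - r)
(80 + 1/A(-4*(-1) - 2, -5)) - 127 = (80 + 1/(-7 + √(36 - 5) - 1*(-5))) - 127 = (80 + 1/(-7 + √31 + 5)) - 127 = (80 + 1/(-2 + √31)) - 127 = -47 + 1/(-2 + √31)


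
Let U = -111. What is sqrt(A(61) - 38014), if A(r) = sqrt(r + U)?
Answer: sqrt(-38014 + 5*I*sqrt(2)) ≈ 0.018 + 194.97*I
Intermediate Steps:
A(r) = sqrt(-111 + r) (A(r) = sqrt(r - 111) = sqrt(-111 + r))
sqrt(A(61) - 38014) = sqrt(sqrt(-111 + 61) - 38014) = sqrt(sqrt(-50) - 38014) = sqrt(5*I*sqrt(2) - 38014) = sqrt(-38014 + 5*I*sqrt(2))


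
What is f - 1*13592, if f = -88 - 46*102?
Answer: -18372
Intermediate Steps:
f = -4780 (f = -88 - 4692 = -4780)
f - 1*13592 = -4780 - 1*13592 = -4780 - 13592 = -18372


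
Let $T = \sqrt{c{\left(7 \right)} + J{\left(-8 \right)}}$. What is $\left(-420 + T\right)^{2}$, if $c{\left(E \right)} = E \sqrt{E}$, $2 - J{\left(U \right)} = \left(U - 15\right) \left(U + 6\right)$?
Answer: $\left(420 - i \sqrt{44 - 7 \sqrt{7}}\right)^{2} \approx 1.7637 \cdot 10^{5} - 4240.1 i$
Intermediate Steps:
$J{\left(U \right)} = 2 - \left(-15 + U\right) \left(6 + U\right)$ ($J{\left(U \right)} = 2 - \left(U - 15\right) \left(U + 6\right) = 2 - \left(-15 + U\right) \left(6 + U\right)$)
$c{\left(E \right)} = E^{\frac{3}{2}}$
$T = \sqrt{-44 + 7 \sqrt{7}}$ ($T = \sqrt{7^{\frac{3}{2}} + \left(92 - \left(-8\right)^{2} + 9 \left(-8\right)\right)} = \sqrt{7 \sqrt{7} - 44} = \sqrt{-44 + 7 \sqrt{7}} \approx 5.0477 i$)
$\left(-420 + T\right)^{2} = \left(-420 + \sqrt{-44 + 7 \sqrt{7}}\right)^{2}$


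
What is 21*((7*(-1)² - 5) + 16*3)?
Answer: 1050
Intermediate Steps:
21*((7*(-1)² - 5) + 16*3) = 21*((7*1 - 5) + 48) = 21*((7 - 5) + 48) = 21*(2 + 48) = 21*50 = 1050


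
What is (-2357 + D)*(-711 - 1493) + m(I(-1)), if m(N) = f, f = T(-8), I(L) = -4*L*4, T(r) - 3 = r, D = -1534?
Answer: 8575759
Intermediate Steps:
T(r) = 3 + r
I(L) = -16*L
f = -5 (f = 3 - 8 = -5)
m(N) = -5
(-2357 + D)*(-711 - 1493) + m(I(-1)) = (-2357 - 1534)*(-711 - 1493) - 5 = -3891*(-2204) - 5 = 8575764 - 5 = 8575759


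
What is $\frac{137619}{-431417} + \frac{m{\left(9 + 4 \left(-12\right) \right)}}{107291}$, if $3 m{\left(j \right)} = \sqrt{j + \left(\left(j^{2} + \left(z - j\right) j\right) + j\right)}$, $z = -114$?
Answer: $- \frac{137619}{431417} + \frac{4 \sqrt{273}}{321873} \approx -0.31879$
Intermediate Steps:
$m{\left(j \right)} = \frac{\sqrt{j^{2} + 2 j + j \left(-114 - j\right)}}{3}$ ($m{\left(j \right)} = \frac{\sqrt{j + \left(\left(j^{2} + \left(-114 - j\right) j\right) + j\right)}}{3} = \frac{\sqrt{j + \left(\left(j^{2} + j \left(-114 - j\right)\right) + j\right)}}{3} = \frac{\sqrt{j + \left(j + j^{2} + j \left(-114 - j\right)\right)}}{3} = \frac{\sqrt{j^{2} + 2 j + j \left(-114 - j\right)}}{3}$)
$\frac{137619}{-431417} + \frac{m{\left(9 + 4 \left(-12\right) \right)}}{107291} = \frac{137619}{-431417} + \frac{\frac{4}{3} \sqrt{7} \sqrt{- (9 + 4 \left(-12\right))}}{107291} = 137619 \left(- \frac{1}{431417}\right) + \frac{4 \sqrt{7} \sqrt{- (9 - 48)}}{3} \cdot \frac{1}{107291} = - \frac{137619}{431417} + \frac{4 \sqrt{7} \sqrt{\left(-1\right) \left(-39\right)}}{3} \cdot \frac{1}{107291} = - \frac{137619}{431417} + \frac{4 \sqrt{7} \sqrt{39}}{3} \cdot \frac{1}{107291} = - \frac{137619}{431417} + \frac{4 \sqrt{273}}{3} \cdot \frac{1}{107291} = - \frac{137619}{431417} + \frac{4 \sqrt{273}}{321873}$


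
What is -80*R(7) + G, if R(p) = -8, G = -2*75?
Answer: 490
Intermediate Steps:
G = -150
-80*R(7) + G = -80*(-8) - 150 = 640 - 150 = 490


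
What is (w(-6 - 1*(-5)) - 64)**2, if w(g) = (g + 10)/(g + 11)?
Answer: 398161/100 ≈ 3981.6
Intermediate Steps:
w(g) = (10 + g)/(11 + g)
(w(-6 - 1*(-5)) - 64)**2 = ((10 + (-6 - 1*(-5)))/(11 + (-6 - 1*(-5))) - 64)**2 = ((10 + (-6 + 5))/(11 + (-6 + 5)) - 64)**2 = ((10 - 1)/(11 - 1) - 64)**2 = (9/10 - 64)**2 = (-631/10)**2 = 398161/100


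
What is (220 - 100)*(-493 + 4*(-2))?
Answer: -60120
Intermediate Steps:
(220 - 100)*(-493 + 4*(-2)) = 120*(-493 - 8) = 120*(-501) = -60120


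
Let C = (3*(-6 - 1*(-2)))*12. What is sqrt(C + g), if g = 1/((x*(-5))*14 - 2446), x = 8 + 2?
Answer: 5*I*sqrt(471146)/286 ≈ 12.0*I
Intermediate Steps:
x = 10
g = -1/3146 (g = 1/((10*(-5))*14 - 2446) = 1/(-50*14 - 2446) = 1/(-700 - 2446) = 1/(-3146) = -1/3146 ≈ -0.00031786)
C = -144 (C = (3*(-6 + 2))*12 = (3*(-4))*12 = -12*12 = -144)
sqrt(C + g) = sqrt(-144 - 1/3146) = sqrt(-453025/3146) = 5*I*sqrt(471146)/286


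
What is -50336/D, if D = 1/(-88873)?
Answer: 4473511328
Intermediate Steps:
D = -1/88873 ≈ -1.1252e-5
-50336/D = -50336/(-1/88873) = -50336*(-88873) = 4473511328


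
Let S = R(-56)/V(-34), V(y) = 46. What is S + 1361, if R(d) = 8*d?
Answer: 31079/23 ≈ 1351.3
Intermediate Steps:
S = -224/23 (S = (8*(-56))/46 = -448*1/46 = -224/23 ≈ -9.7391)
S + 1361 = -224/23 + 1361 = 31079/23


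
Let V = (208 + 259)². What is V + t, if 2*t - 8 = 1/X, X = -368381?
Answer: 160682634865/736762 ≈ 2.1809e+5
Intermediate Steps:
t = 2947047/736762 (t = 4 + (½)/(-368381) = 4 + (½)*(-1/368381) = 4 - 1/736762 = 2947047/736762 ≈ 4.0000)
V = 218089 (V = 467² = 218089)
V + t = 218089 + 2947047/736762 = 160682634865/736762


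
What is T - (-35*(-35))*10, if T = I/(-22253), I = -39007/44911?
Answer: -12242704877743/999404483 ≈ -12250.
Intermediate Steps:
I = -39007/44911 (I = -39007*1/44911 = -39007/44911 ≈ -0.86854)
T = 39007/999404483 (T = -39007/44911/(-22253) = -39007/44911*(-1/22253) = 39007/999404483 ≈ 3.9030e-5)
T - (-35*(-35))*10 = 39007/999404483 - (-35*(-35))*10 = 39007/999404483 - 1225*10 = 39007/999404483 - 1*12250 = 39007/999404483 - 12250 = -12242704877743/999404483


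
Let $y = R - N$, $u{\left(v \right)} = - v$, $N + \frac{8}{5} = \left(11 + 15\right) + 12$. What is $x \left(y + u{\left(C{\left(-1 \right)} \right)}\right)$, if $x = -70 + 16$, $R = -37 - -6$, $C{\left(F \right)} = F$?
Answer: $\frac{17928}{5} \approx 3585.6$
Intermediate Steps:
$R = -31$ ($R = -37 + 6 = -31$)
$N = \frac{182}{5}$ ($N = - \frac{8}{5} + \left(\left(11 + 15\right) + 12\right) = - \frac{8}{5} + \left(26 + 12\right) = - \frac{8}{5} + 38 = \frac{182}{5} \approx 36.4$)
$x = -54$
$y = - \frac{337}{5}$ ($y = -31 - \frac{182}{5} = - \frac{337}{5} \approx -67.4$)
$x \left(y + u{\left(C{\left(-1 \right)} \right)}\right) = - 54 \left(- \frac{337}{5} - -1\right) = - 54 \left(- \frac{337}{5} + 1\right) = \left(-54\right) \left(- \frac{332}{5}\right) = \frac{17928}{5}$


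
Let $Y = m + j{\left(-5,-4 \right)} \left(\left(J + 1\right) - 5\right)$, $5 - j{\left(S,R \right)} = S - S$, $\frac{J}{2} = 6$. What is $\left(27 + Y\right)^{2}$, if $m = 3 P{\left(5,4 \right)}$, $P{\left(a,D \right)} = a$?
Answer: $6724$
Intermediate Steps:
$J = 12$ ($J = 2 \cdot 6 = 12$)
$j{\left(S,R \right)} = 5$ ($j{\left(S,R \right)} = 5 - \left(S - S\right) = 5 - 0 = 5 + 0 = 5$)
$m = 15$ ($m = 3 \cdot 5 = 15$)
$Y = 55$ ($Y = 15 + 5 \left(\left(12 + 1\right) - 5\right) = 15 + 5 \left(13 - 5\right) = 15 + 5 \cdot 8 = 15 + 40 = 55$)
$\left(27 + Y\right)^{2} = \left(27 + 55\right)^{2} = 82^{2} = 6724$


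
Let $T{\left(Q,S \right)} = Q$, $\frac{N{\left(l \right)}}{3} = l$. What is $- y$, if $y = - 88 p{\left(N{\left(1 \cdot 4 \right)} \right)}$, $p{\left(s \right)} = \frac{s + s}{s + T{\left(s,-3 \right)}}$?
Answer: $88$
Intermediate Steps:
$N{\left(l \right)} = 3 l$
$p{\left(s \right)} = 1$ ($p{\left(s \right)} = \frac{s + s}{s + s} = \frac{2 s}{2 s} = 2 s \frac{1}{2 s} = 1$)
$y = -88$ ($y = \left(-88\right) 1 = -88$)
$- y = \left(-1\right) \left(-88\right) = 88$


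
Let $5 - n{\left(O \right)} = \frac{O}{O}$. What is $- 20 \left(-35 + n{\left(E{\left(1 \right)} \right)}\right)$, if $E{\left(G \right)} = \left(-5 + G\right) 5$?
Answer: $620$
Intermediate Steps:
$E{\left(G \right)} = -25 + 5 G$
$n{\left(O \right)} = 4$ ($n{\left(O \right)} = 5 - \frac{O}{O} = 5 - 1 = 4$)
$- 20 \left(-35 + n{\left(E{\left(1 \right)} \right)}\right) = - 20 \left(-35 + 4\right) = \left(-20\right) \left(-31\right) = 620$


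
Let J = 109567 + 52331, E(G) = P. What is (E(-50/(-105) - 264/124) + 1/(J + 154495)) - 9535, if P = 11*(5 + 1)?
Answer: -2995925316/316393 ≈ -9469.0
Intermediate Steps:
P = 66 (P = 11*6 = 66)
E(G) = 66
J = 161898
(E(-50/(-105) - 264/124) + 1/(J + 154495)) - 9535 = (66 + 1/(161898 + 154495)) - 9535 = (66 + 1/316393) - 9535 = 20881939/316393 - 9535 = -2995925316/316393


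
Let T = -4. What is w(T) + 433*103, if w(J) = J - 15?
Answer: 44580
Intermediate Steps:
w(J) = -15 + J
w(T) + 433*103 = (-15 - 4) + 433*103 = -19 + 44599 = 44580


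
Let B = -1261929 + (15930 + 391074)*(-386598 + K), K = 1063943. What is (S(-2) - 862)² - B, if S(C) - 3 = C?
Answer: -275680121130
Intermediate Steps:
S(C) = 3 + C
B = 275680862451 (B = -1261929 + (15930 + 391074)*(-386598 + 1063943) = -1261929 + 407004*677345 = -1261929 + 275682124380 = 275680862451)
(S(-2) - 862)² - B = ((3 - 2) - 862)² - 1*275680862451 = (1 - 862)² - 275680862451 = (-861)² - 275680862451 = 741321 - 275680862451 = -275680121130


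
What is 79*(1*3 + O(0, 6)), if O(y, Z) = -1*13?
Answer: -790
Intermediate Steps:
O(y, Z) = -13
79*(1*3 + O(0, 6)) = 79*(1*3 - 13) = 79*(3 - 13) = 79*(-10) = -790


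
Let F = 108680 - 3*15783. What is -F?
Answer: -61331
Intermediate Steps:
F = 61331 (F = 108680 - 1*47349 = 108680 - 47349 = 61331)
-F = -1*61331 = -61331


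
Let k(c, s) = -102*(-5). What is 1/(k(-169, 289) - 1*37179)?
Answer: -1/36669 ≈ -2.7271e-5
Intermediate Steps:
k(c, s) = 510
1/(k(-169, 289) - 1*37179) = 1/(510 - 1*37179) = 1/(510 - 37179) = 1/(-36669) = -1/36669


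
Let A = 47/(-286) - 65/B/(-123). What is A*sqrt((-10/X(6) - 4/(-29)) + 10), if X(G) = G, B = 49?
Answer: -264679*sqrt(64119)/149963814 ≈ -0.44692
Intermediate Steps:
A = -264679/1723722 (A = 47/(-286) - 65/49/(-123) = 47*(-1/286) - 65*1/49*(-1/123) = -47/286 - 65/49*(-1/123) = -47/286 + 65/6027 = -264679/1723722 ≈ -0.15355)
A*sqrt((-10/X(6) - 4/(-29)) + 10) = -264679*sqrt((-10/6 - 4/(-29)) + 10)/1723722 = -264679*sqrt((-10*1/6 - 4*(-1/29)) + 10)/1723722 = -264679*sqrt((-5/3 + 4/29) + 10)/1723722 = -264679*sqrt(-133/87 + 10)/1723722 = -264679*sqrt(64119)/149963814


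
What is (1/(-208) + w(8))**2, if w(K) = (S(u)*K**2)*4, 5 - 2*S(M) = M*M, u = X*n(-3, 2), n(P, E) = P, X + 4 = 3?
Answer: 11341611009/43264 ≈ 2.6215e+5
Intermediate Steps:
X = -1 (X = -4 + 3 = -1)
u = 3 (u = -1*(-3) = 3)
S(M) = 5/2 - M**2/2 (S(M) = 5/2 - M*M/2 = 5/2 - M**2/2)
w(K) = -8*K**2 (w(K) = ((5/2 - 1/2*3**2)*K**2)*4 = ((5/2 - 1/2*9)*K**2)*4 = ((5/2 - 9/2)*K**2)*4 = -2*K**2*4 = -8*K**2)
(1/(-208) + w(8))**2 = (1/(-208) - 8*8**2)**2 = (-1/208 - 8*64)**2 = (-1/208 - 512)**2 = (-106497/208)**2 = 11341611009/43264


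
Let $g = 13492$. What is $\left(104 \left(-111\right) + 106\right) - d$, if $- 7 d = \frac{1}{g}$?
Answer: $- \frac{1080250471}{94444} \approx -11438.0$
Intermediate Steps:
$d = - \frac{1}{94444}$ ($d = - \frac{1}{7 \cdot 13492} = \left(- \frac{1}{7}\right) \frac{1}{13492} = - \frac{1}{94444} \approx -1.0588 \cdot 10^{-5}$)
$\left(104 \left(-111\right) + 106\right) - d = \left(104 \left(-111\right) + 106\right) - - \frac{1}{94444} = \left(-11544 + 106\right) + \frac{1}{94444} = -11438 + \frac{1}{94444} = - \frac{1080250471}{94444}$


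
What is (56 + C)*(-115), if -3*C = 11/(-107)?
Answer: -2068505/321 ≈ -6443.9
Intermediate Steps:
C = 11/321 (C = -11/(3*(-107)) = -11*(-1)/(3*107) = -1/3*(-11/107) = 11/321 ≈ 0.034268)
(56 + C)*(-115) = (56 + 11/321)*(-115) = (17987/321)*(-115) = -2068505/321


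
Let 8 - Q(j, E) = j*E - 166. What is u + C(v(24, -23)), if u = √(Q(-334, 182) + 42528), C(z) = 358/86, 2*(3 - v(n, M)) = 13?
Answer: 179/43 + √103490 ≈ 325.86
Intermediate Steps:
v(n, M) = -7/2 (v(n, M) = 3 - ½*13 = 3 - 13/2 = -7/2)
Q(j, E) = 174 - E*j (Q(j, E) = 8 - (j*E - 166) = 8 - (E*j - 166) = 8 - (-166 + E*j) = 8 + (166 - E*j) = 174 - E*j)
C(z) = 179/43 (C(z) = 358*(1/86) = 179/43)
u = √103490 (u = √((174 - 1*182*(-334)) + 42528) = √((174 + 60788) + 42528) = √(60962 + 42528) = √103490 ≈ 321.70)
u + C(v(24, -23)) = √103490 + 179/43 = 179/43 + √103490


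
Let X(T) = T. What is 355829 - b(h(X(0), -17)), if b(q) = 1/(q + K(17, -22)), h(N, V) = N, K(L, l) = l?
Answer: 7828239/22 ≈ 3.5583e+5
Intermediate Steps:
b(q) = 1/(-22 + q) (b(q) = 1/(q - 22) = 1/(-22 + q))
355829 - b(h(X(0), -17)) = 355829 - 1/(-22 + 0) = 355829 - 1/(-22) = 355829 - 1*(-1/22) = 355829 + 1/22 = 7828239/22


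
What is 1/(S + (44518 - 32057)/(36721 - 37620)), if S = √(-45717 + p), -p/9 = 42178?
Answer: -11202439/343898517640 - 808201*I*√425319/343898517640 ≈ -3.2575e-5 - 0.0015327*I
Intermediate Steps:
p = -379602 (p = -9*42178 = -379602)
S = I*√425319 (S = √(-45717 - 379602) = √(-425319) = I*√425319 ≈ 652.17*I)
1/(S + (44518 - 32057)/(36721 - 37620)) = 1/(I*√425319 + (44518 - 32057)/(36721 - 37620)) = 1/(I*√425319 + 12461/(-899)) = 1/(I*√425319 + 12461*(-1/899)) = 1/(I*√425319 - 12461/899) = 1/(-12461/899 + I*√425319)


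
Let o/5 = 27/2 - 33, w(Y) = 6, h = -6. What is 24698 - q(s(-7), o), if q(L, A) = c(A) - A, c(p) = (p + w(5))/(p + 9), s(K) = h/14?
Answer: 2902737/118 ≈ 24599.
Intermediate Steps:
s(K) = -3/7 (s(K) = -6/14 = -6*1/14 = -3/7)
o = -195/2 (o = 5*(27/2 - 33) = 5*(-39/2) = -195/2 ≈ -97.500)
c(p) = (6 + p)/(9 + p) (c(p) = (p + 6)/(p + 9) = (6 + p)/(9 + p))
q(L, A) = -A + (6 + A)/(9 + A) (q(L, A) = (6 + A)/(9 + A) - A = -A + (6 + A)/(9 + A))
24698 - q(s(-7), o) = 24698 - (6 - 195/2 - 1*(-195/2)*(9 - 195/2))/(9 - 195/2) = 24698 - (6 - 195/2 - 1*(-195/2)*(-177/2))/(-177/2) = 24698 - (-2)*(6 - 195/2 - 34515/4)/177 = 24698 - (-2)*(-34881)/(177*4) = 24698 - 1*11627/118 = 24698 - 11627/118 = 2902737/118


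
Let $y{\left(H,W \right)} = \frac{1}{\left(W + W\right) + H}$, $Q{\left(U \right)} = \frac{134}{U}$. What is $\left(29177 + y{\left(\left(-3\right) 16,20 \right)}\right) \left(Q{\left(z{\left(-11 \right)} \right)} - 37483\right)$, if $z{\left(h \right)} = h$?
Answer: $- \frac{96271316505}{88} \approx -1.094 \cdot 10^{9}$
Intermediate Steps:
$y{\left(H,W \right)} = \frac{1}{H + 2 W}$ ($y{\left(H,W \right)} = \frac{1}{2 W + H} = \frac{1}{H + 2 W}$)
$\left(29177 + y{\left(\left(-3\right) 16,20 \right)}\right) \left(Q{\left(z{\left(-11 \right)} \right)} - 37483\right) = \left(29177 + \frac{1}{\left(-3\right) 16 + 2 \cdot 20}\right) \left(\frac{134}{-11} - 37483\right) = \left(29177 + \frac{1}{-48 + 40}\right) \left(134 \left(- \frac{1}{11}\right) - 37483\right) = \left(29177 + \frac{1}{-8}\right) \left(- \frac{134}{11} - 37483\right) = \left(29177 - \frac{1}{8}\right) \left(- \frac{412447}{11}\right) = \frac{233415}{8} \left(- \frac{412447}{11}\right) = - \frac{96271316505}{88}$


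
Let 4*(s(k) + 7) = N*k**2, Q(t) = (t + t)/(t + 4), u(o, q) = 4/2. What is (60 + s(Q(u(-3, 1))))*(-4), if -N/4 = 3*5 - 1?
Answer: -1684/9 ≈ -187.11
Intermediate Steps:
u(o, q) = 2 (u(o, q) = 4*(1/2) = 2)
Q(t) = 2*t/(4 + t) (Q(t) = (2*t)/(4 + t) = 2*t/(4 + t))
N = -56 (N = -4*(3*5 - 1) = -4*(15 - 1) = -4*14 = -56)
s(k) = -7 - 14*k**2 (s(k) = -7 + (-56*k**2)/4 = -7 - 14*k**2)
(60 + s(Q(u(-3, 1))))*(-4) = (60 + (-7 - 14*16/(4 + 2)**2))*(-4) = (60 + (-7 - 14*(2*2/6)**2))*(-4) = (60 + (-7 - 14*(2*2*(1/6))**2))*(-4) = (60 + (-7 - 14*(2/3)**2))*(-4) = (60 + (-7 - 14*4/9))*(-4) = (60 + (-7 - 56/9))*(-4) = (60 - 119/9)*(-4) = (421/9)*(-4) = -1684/9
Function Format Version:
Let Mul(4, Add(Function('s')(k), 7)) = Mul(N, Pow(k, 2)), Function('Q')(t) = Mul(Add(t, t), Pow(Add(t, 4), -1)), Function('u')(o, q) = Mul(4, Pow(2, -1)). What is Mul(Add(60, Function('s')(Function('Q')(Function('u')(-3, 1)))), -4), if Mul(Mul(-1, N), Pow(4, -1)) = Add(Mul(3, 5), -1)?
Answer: Rational(-1684, 9) ≈ -187.11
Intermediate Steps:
Function('u')(o, q) = 2 (Function('u')(o, q) = Mul(4, Rational(1, 2)) = 2)
Function('Q')(t) = Mul(2, t, Pow(Add(4, t), -1)) (Function('Q')(t) = Mul(Mul(2, t), Pow(Add(4, t), -1)) = Mul(2, t, Pow(Add(4, t), -1)))
N = -56 (N = Mul(-4, Add(Mul(3, 5), -1)) = Mul(-4, Add(15, -1)) = Mul(-4, 14) = -56)
Function('s')(k) = Add(-7, Mul(-14, Pow(k, 2))) (Function('s')(k) = Add(-7, Mul(Rational(1, 4), Mul(-56, Pow(k, 2)))) = Add(-7, Mul(-14, Pow(k, 2))))
Mul(Add(60, Function('s')(Function('Q')(Function('u')(-3, 1)))), -4) = Mul(Add(60, Add(-7, Mul(-14, Pow(Mul(2, 2, Pow(Add(4, 2), -1)), 2)))), -4) = Mul(Add(60, Add(-7, Mul(-14, Pow(Mul(2, 2, Pow(6, -1)), 2)))), -4) = Mul(Add(60, Add(-7, Mul(-14, Pow(Mul(2, 2, Rational(1, 6)), 2)))), -4) = Mul(Add(60, Add(-7, Mul(-14, Pow(Rational(2, 3), 2)))), -4) = Mul(Add(60, Add(-7, Mul(-14, Rational(4, 9)))), -4) = Mul(Add(60, Add(-7, Rational(-56, 9))), -4) = Mul(Add(60, Rational(-119, 9)), -4) = Mul(Rational(421, 9), -4) = Rational(-1684, 9)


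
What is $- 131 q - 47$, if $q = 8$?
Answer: $-1095$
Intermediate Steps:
$- 131 q - 47 = \left(-131\right) 8 - 47 = -1048 - 47 = -1095$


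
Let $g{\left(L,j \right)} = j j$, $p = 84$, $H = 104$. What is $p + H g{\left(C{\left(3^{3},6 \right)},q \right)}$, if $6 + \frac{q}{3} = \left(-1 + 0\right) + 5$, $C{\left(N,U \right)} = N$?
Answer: $3828$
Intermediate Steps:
$q = -6$ ($q = -18 + 3 \left(\left(-1 + 0\right) + 5\right) = -18 + 3 \left(-1 + 5\right) = -18 + 3 \cdot 4 = -18 + 12 = -6$)
$g{\left(L,j \right)} = j^{2}$
$p + H g{\left(C{\left(3^{3},6 \right)},q \right)} = 84 + 104 \left(-6\right)^{2} = 84 + 104 \cdot 36 = 84 + 3744 = 3828$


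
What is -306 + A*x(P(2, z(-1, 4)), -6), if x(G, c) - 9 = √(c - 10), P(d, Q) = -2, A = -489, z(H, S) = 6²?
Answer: -4707 - 1956*I ≈ -4707.0 - 1956.0*I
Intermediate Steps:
z(H, S) = 36
x(G, c) = 9 + √(-10 + c) (x(G, c) = 9 + √(c - 10) = 9 + √(-10 + c))
-306 + A*x(P(2, z(-1, 4)), -6) = -306 - 489*(9 + √(-10 - 6)) = -306 - 489*(9 + √(-16)) = -306 - 489*(9 + 4*I) = -306 + (-4401 - 1956*I) = -4707 - 1956*I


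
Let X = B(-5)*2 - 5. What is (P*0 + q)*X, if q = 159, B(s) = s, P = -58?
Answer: -2385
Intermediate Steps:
X = -15 (X = -5*2 - 5 = -10 - 5 = -15)
(P*0 + q)*X = (-58*0 + 159)*(-15) = (0 + 159)*(-15) = 159*(-15) = -2385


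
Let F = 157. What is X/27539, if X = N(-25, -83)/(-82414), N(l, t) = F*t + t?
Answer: 6557/1134799573 ≈ 5.7781e-6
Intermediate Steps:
N(l, t) = 158*t (N(l, t) = 157*t + t = 158*t)
X = 6557/41207 (X = (158*(-83))/(-82414) = -13114*(-1/82414) = 6557/41207 ≈ 0.15912)
X/27539 = (6557/41207)/27539 = (6557/41207)*(1/27539) = 6557/1134799573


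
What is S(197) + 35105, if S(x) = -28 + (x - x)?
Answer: 35077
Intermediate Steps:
S(x) = -28 (S(x) = -28 + 0 = -28)
S(197) + 35105 = -28 + 35105 = 35077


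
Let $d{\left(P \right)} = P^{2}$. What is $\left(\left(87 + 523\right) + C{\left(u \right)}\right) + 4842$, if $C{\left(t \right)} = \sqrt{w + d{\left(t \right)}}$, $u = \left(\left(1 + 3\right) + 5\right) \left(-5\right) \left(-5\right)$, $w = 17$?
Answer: $5452 + \sqrt{50642} \approx 5677.0$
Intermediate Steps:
$u = 225$ ($u = \left(4 + 5\right) \left(-5\right) \left(-5\right) = 9 \left(-5\right) \left(-5\right) = \left(-45\right) \left(-5\right) = 225$)
$C{\left(t \right)} = \sqrt{17 + t^{2}}$
$\left(\left(87 + 523\right) + C{\left(u \right)}\right) + 4842 = \left(\left(87 + 523\right) + \sqrt{17 + 225^{2}}\right) + 4842 = \left(610 + \sqrt{17 + 50625}\right) + 4842 = \left(610 + \sqrt{50642}\right) + 4842 = 5452 + \sqrt{50642}$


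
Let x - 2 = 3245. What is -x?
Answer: -3247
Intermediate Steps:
x = 3247 (x = 2 + 3245 = 3247)
-x = -1*3247 = -3247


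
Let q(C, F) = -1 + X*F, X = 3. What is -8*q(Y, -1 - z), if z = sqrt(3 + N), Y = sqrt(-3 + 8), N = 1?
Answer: 80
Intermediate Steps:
Y = sqrt(5) ≈ 2.2361
z = 2 (z = sqrt(3 + 1) = sqrt(4) = 2)
q(C, F) = -1 + 3*F
-8*q(Y, -1 - z) = -8*(-1 + 3*(-1 - 1*2)) = -8*(-1 + 3*(-1 - 2)) = -8*(-1 + 3*(-3)) = -8*(-1 - 9) = -8*(-10) = 80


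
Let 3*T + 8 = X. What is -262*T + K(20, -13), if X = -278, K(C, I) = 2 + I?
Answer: 74899/3 ≈ 24966.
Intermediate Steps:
T = -286/3 (T = -8/3 + (⅓)*(-278) = -8/3 - 278/3 = -286/3 ≈ -95.333)
-262*T + K(20, -13) = -262*(-286/3) + (2 - 13) = 74932/3 - 11 = 74899/3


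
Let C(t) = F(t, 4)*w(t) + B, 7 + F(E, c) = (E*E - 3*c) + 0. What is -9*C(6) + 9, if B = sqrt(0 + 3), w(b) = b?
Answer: -909 - 9*sqrt(3) ≈ -924.59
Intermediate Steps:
F(E, c) = -7 + E**2 - 3*c (F(E, c) = -7 + ((E*E - 3*c) + 0) = -7 + ((E**2 - 3*c) + 0) = -7 + (E**2 - 3*c) = -7 + E**2 - 3*c)
B = sqrt(3) ≈ 1.7320
C(t) = sqrt(3) + t*(-19 + t**2) (C(t) = (-7 + t**2 - 3*4)*t + sqrt(3) = (-7 + t**2 - 12)*t + sqrt(3) = (-19 + t**2)*t + sqrt(3) = t*(-19 + t**2) + sqrt(3) = sqrt(3) + t*(-19 + t**2))
-9*C(6) + 9 = -9*(sqrt(3) + 6*(-19 + 6**2)) + 9 = -9*(sqrt(3) + 6*(-19 + 36)) + 9 = -9*(sqrt(3) + 6*17) + 9 = -9*(sqrt(3) + 102) + 9 = -9*(102 + sqrt(3)) + 9 = (-918 - 9*sqrt(3)) + 9 = -909 - 9*sqrt(3)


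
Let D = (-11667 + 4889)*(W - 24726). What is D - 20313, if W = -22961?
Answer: 323202173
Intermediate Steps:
D = 323222486 (D = (-11667 + 4889)*(-22961 - 24726) = -6778*(-47687) = 323222486)
D - 20313 = 323222486 - 20313 = 323202173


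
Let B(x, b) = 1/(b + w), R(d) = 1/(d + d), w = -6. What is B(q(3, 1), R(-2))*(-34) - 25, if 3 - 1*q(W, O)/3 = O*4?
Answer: -489/25 ≈ -19.560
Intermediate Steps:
R(d) = 1/(2*d)
q(W, O) = 9 - 12*O (q(W, O) = 9 - 3*O*4 = 9 - 12*O)
B(x, b) = 1/(-6 + b) (B(x, b) = 1/(b - 6) = 1/(-6 + b))
B(q(3, 1), R(-2))*(-34) - 25 = -34/(-6 + (½)/(-2)) - 25 = -34/(-6 + (½)*(-½)) - 25 = -34/(-6 - ¼) - 25 = -34/(-25/4) - 25 = -4/25*(-34) - 25 = 136/25 - 25 = -489/25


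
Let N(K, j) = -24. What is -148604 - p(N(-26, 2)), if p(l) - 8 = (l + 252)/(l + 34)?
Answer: -743174/5 ≈ -1.4863e+5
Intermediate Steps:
p(l) = 8 + (252 + l)/(34 + l) (p(l) = 8 + (l + 252)/(l + 34) = 8 + (252 + l)/(34 + l))
-148604 - p(N(-26, 2)) = -148604 - (524 + 9*(-24))/(34 - 24) = -148604 - (524 - 216)/10 = -148604 - 308/10 = -148604 - 1*154/5 = -148604 - 154/5 = -743174/5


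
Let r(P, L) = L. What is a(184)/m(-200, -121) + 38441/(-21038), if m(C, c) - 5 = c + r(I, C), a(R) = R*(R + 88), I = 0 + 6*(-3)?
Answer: -266264295/1662002 ≈ -160.21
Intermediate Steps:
I = -18 (I = 0 - 18 = -18)
a(R) = R*(88 + R)
m(C, c) = 5 + C + c (m(C, c) = 5 + (c + C) = 5 + (C + c) = 5 + C + c)
a(184)/m(-200, -121) + 38441/(-21038) = (184*(88 + 184))/(5 - 200 - 121) + 38441/(-21038) = (184*272)/(-316) + 38441*(-1/21038) = 50048*(-1/316) - 38441/21038 = -12512/79 - 38441/21038 = -266264295/1662002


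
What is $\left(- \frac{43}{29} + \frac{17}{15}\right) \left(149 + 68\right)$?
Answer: $- \frac{32984}{435} \approx -75.825$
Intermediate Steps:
$\left(- \frac{43}{29} + \frac{17}{15}\right) \left(149 + 68\right) = \left(\left(-43\right) \frac{1}{29} + 17 \cdot \frac{1}{15}\right) 217 = \left(- \frac{43}{29} + \frac{17}{15}\right) 217 = \left(- \frac{152}{435}\right) 217 = - \frac{32984}{435}$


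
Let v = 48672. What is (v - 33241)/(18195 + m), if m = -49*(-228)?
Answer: 1187/2259 ≈ 0.52545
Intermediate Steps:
m = 11172
(v - 33241)/(18195 + m) = (48672 - 33241)/(18195 + 11172) = 15431/29367 = 15431*(1/29367) = 1187/2259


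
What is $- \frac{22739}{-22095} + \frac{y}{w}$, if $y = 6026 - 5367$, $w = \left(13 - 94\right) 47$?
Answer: $\frac{8000752}{9346185} \approx 0.85604$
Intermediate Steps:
$w = -3807$ ($w = \left(-81\right) 47 = -3807$)
$y = 659$ ($y = 6026 - 5367 = 659$)
$- \frac{22739}{-22095} + \frac{y}{w} = - \frac{22739}{-22095} + \frac{659}{-3807} = \left(-22739\right) \left(- \frac{1}{22095}\right) + 659 \left(- \frac{1}{3807}\right) = \frac{22739}{22095} - \frac{659}{3807} = \frac{8000752}{9346185}$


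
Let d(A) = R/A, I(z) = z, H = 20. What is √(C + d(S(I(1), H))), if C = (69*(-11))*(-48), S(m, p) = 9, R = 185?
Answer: √328073/3 ≈ 190.93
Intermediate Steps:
d(A) = 185/A
C = 36432 (C = -759*(-48) = 36432)
√(C + d(S(I(1), H))) = √(36432 + 185/9) = √(328073/9) = √328073/3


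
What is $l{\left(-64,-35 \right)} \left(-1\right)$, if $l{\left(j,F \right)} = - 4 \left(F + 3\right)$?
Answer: $-128$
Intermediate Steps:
$l{\left(j,F \right)} = -12 - 4 F$ ($l{\left(j,F \right)} = - 4 \left(3 + F\right) = -12 - 4 F$)
$l{\left(-64,-35 \right)} \left(-1\right) = \left(-12 - -140\right) \left(-1\right) = \left(-12 + 140\right) \left(-1\right) = 128 \left(-1\right) = -128$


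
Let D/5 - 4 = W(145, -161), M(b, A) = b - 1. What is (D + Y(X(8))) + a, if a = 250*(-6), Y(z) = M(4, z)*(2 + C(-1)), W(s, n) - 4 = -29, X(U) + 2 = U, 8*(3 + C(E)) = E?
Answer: -12867/8 ≈ -1608.4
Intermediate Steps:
C(E) = -3 + E/8
X(U) = -2 + U
W(s, n) = -25 (W(s, n) = 4 - 29 = -25)
M(b, A) = -1 + b
Y(z) = -27/8 (Y(z) = (-1 + 4)*(2 + (-3 + (⅛)*(-1))) = 3*(2 + (-3 - ⅛)) = 3*(2 - 25/8) = 3*(-9/8) = -27/8)
D = -105 (D = 20 + 5*(-25) = 20 - 125 = -105)
a = -1500
(D + Y(X(8))) + a = (-105 - 27/8) - 1500 = -867/8 - 1500 = -12867/8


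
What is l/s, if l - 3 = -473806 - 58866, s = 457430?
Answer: -532669/457430 ≈ -1.1645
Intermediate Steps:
l = -532669 (l = 3 + (-473806 - 58866) = 3 - 532672 = -532669)
l/s = -532669/457430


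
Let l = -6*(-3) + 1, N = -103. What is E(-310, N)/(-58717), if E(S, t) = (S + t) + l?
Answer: 394/58717 ≈ 0.0067101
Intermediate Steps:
l = 19 (l = 18 + 1 = 19)
E(S, t) = 19 + S + t (E(S, t) = (S + t) + 19 = 19 + S + t)
E(-310, N)/(-58717) = (19 - 310 - 103)/(-58717) = -394*(-1/58717) = 394/58717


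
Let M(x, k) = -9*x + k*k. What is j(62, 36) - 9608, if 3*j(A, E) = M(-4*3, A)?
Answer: -24872/3 ≈ -8290.7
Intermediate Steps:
M(x, k) = k² - 9*x (M(x, k) = -9*x + k² = k² - 9*x)
j(A, E) = 36 + A²/3 (j(A, E) = (A² - (-36)*3)/3 = (A² - 9*(-12))/3 = (A² + 108)/3 = (108 + A²)/3 = 36 + A²/3)
j(62, 36) - 9608 = (36 + (⅓)*62²) - 9608 = (36 + (⅓)*3844) - 9608 = (36 + 3844/3) - 9608 = 3952/3 - 9608 = -24872/3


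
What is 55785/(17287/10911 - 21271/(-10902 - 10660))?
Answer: 2624829090174/120966035 ≈ 21699.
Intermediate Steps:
55785/(17287/10911 - 21271/(-10902 - 10660)) = 55785/(17287*(1/10911) - 21271/(-21562)) = 55785/(17287/10911 - 21271*(-1/21562)) = 55785/(17287/10911 + 21271/21562) = 55785/(604830175/235262982) = 55785*(235262982/604830175) = 2624829090174/120966035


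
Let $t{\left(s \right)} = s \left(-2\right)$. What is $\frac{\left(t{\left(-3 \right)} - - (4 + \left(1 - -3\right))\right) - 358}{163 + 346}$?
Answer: $- \frac{344}{509} \approx -0.67583$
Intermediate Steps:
$t{\left(s \right)} = - 2 s$
$\frac{\left(t{\left(-3 \right)} - - (4 + \left(1 - -3\right))\right) - 358}{163 + 346} = \frac{\left(\left(-2\right) \left(-3\right) - - (4 + \left(1 - -3\right))\right) - 358}{163 + 346} = \frac{\left(6 - - (4 + \left(1 + 3\right))\right) - 358}{509} = \left(\left(6 - - (4 + 4)\right) - 358\right) \frac{1}{509} = \left(\left(6 - \left(-1\right) 8\right) - 358\right) \frac{1}{509} = \left(\left(6 - -8\right) - 358\right) \frac{1}{509} = \left(\left(6 + 8\right) - 358\right) \frac{1}{509} = \left(14 - 358\right) \frac{1}{509} = \left(-344\right) \frac{1}{509} = - \frac{344}{509}$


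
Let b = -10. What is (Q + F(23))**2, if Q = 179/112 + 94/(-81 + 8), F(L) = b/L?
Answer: 545829769/35362050304 ≈ 0.015435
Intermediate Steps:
F(L) = -10/L
Q = 2539/8176 (Q = 179*(1/112) + 94/(-73) = 179/112 + 94*(-1/73) = 179/112 - 94/73 = 2539/8176 ≈ 0.31054)
(Q + F(23))**2 = (2539/8176 - 10/23)**2 = (-23363/188048)**2 = 545829769/35362050304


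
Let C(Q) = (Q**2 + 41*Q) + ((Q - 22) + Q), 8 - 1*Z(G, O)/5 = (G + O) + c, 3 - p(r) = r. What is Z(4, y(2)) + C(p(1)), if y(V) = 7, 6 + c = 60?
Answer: -217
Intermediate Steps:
p(r) = 3 - r
c = 54 (c = -6 + 60 = 54)
Z(G, O) = -230 - 5*G - 5*O (Z(G, O) = 40 - 5*((G + O) + 54) = 40 - 5*(54 + G + O) = 40 + (-270 - 5*G - 5*O) = -230 - 5*G - 5*O)
C(Q) = -22 + Q**2 + 43*Q (C(Q) = (Q**2 + 41*Q) + ((-22 + Q) + Q) = (Q**2 + 41*Q) + (-22 + 2*Q) = -22 + Q**2 + 43*Q)
Z(4, y(2)) + C(p(1)) = (-230 - 5*4 - 5*7) + (-22 + (3 - 1*1)**2 + 43*(3 - 1*1)) = (-230 - 20 - 35) + (-22 + (3 - 1)**2 + 43*(3 - 1)) = -285 + (-22 + 2**2 + 43*2) = -285 + (-22 + 4 + 86) = -285 + 68 = -217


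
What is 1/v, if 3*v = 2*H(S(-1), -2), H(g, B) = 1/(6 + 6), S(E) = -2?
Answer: 18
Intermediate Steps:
H(g, B) = 1/12
v = 1/18 (v = (2*(1/12))/3 = (1/3)*(1/6) = 1/18 ≈ 0.055556)
1/v = 1/(1/18) = 18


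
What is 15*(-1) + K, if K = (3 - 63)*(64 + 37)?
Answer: -6075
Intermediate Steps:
K = -6060 (K = -60*101 = -6060)
15*(-1) + K = 15*(-1) - 6060 = -15 - 6060 = -6075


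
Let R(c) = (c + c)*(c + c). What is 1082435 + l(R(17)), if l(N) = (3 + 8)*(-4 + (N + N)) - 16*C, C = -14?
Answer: 1108047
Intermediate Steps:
R(c) = 4*c² (R(c) = (2*c)*(2*c) = 4*c²)
l(N) = 180 + 22*N (l(N) = (3 + 8)*(-4 + (N + N)) - 16*(-14) = 11*(-4 + 2*N) + 224 = (-44 + 22*N) + 224 = 180 + 22*N)
1082435 + l(R(17)) = 1082435 + (180 + 22*(4*17²)) = 1082435 + (180 + 22*(4*289)) = 1082435 + (180 + 22*1156) = 1082435 + (180 + 25432) = 1082435 + 25612 = 1108047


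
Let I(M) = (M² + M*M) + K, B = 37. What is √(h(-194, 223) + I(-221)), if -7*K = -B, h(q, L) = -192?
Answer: √4777269/7 ≈ 312.24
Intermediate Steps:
K = 37/7 (K = -(-1)*37/7 = -⅐*(-37) = 37/7 ≈ 5.2857)
I(M) = 37/7 + 2*M² (I(M) = (M² + M*M) + 37/7 = (M² + M²) + 37/7 = 2*M² + 37/7 = 37/7 + 2*M²)
√(h(-194, 223) + I(-221)) = √(-192 + (37/7 + 2*(-221)²)) = √(-192 + (37/7 + 2*48841)) = √(-192 + (37/7 + 97682)) = √(-192 + 683811/7) = √(682467/7) = √4777269/7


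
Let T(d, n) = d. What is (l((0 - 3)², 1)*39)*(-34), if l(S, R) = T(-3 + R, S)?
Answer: 2652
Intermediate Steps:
l(S, R) = -3 + R
(l((0 - 3)², 1)*39)*(-34) = ((-3 + 1)*39)*(-34) = -2*39*(-34) = -78*(-34) = 2652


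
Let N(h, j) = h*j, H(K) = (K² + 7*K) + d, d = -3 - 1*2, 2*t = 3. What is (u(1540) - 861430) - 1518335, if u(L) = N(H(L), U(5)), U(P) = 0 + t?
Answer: 2387595/2 ≈ 1.1938e+6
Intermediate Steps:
t = 3/2 (t = (½)*3 = 3/2 ≈ 1.5000)
d = -5 (d = -3 - 2 = -5)
U(P) = 3/2 (U(P) = 0 + 3/2 = 3/2)
H(K) = -5 + K² + 7*K (H(K) = (K² + 7*K) - 5 = -5 + K² + 7*K)
u(L) = -15/2 + 3*L²/2 + 21*L/2 (u(L) = (-5 + L² + 7*L)*(3/2) = -15/2 + 3*L²/2 + 21*L/2)
(u(1540) - 861430) - 1518335 = ((-15/2 + (3/2)*1540² + (21/2)*1540) - 861430) - 1518335 = ((-15/2 + (3/2)*2371600 + 16170) - 861430) - 1518335 = ((-15/2 + 3557400 + 16170) - 861430) - 1518335 = (7147125/2 - 861430) - 1518335 = 5424265/2 - 1518335 = 2387595/2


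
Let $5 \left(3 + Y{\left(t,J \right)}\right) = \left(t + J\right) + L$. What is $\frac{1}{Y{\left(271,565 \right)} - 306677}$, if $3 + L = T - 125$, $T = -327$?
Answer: $- \frac{5}{1533019} \approx -3.2615 \cdot 10^{-6}$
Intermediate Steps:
$L = -455$ ($L = -3 - 452 = -455$)
$Y{\left(t,J \right)} = -94 + \frac{J}{5} + \frac{t}{5}$ ($Y{\left(t,J \right)} = -3 + \frac{\left(t + J\right) - 455}{5} = -3 + \frac{\left(J + t\right) - 455}{5} = -3 + \frac{-455 + J + t}{5} = -3 + \left(-91 + \frac{J}{5} + \frac{t}{5}\right) = -94 + \frac{J}{5} + \frac{t}{5}$)
$\frac{1}{Y{\left(271,565 \right)} - 306677} = \frac{1}{\left(-94 + \frac{1}{5} \cdot 565 + \frac{1}{5} \cdot 271\right) - 306677} = \frac{1}{\left(-94 + 113 + \frac{271}{5}\right) - 306677} = \frac{1}{\frac{366}{5} - 306677} = \frac{1}{- \frac{1533019}{5}} = - \frac{5}{1533019}$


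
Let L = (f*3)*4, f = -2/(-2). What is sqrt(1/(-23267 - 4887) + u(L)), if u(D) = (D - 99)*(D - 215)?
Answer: sqrt(13998951284122)/28154 ≈ 132.89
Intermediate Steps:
f = 1 (f = -2*(-1/2) = 1)
L = 12 (L = (1*3)*4 = 3*4 = 12)
u(D) = (-215 + D)*(-99 + D) (u(D) = (-99 + D)*(-215 + D) = (-215 + D)*(-99 + D))
sqrt(1/(-23267 - 4887) + u(L)) = sqrt(1/(-23267 - 4887) + (21285 + 12**2 - 314*12)) = sqrt(1/(-28154) + (21285 + 144 - 3768)) = sqrt(-1/28154 + 17661) = sqrt(497227793/28154) = sqrt(13998951284122)/28154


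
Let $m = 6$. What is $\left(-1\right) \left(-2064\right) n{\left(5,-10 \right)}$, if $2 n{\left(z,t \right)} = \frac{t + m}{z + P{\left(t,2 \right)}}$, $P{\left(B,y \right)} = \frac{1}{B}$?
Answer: $- \frac{41280}{49} \approx -842.45$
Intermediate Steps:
$n{\left(z,t \right)} = \frac{6 + t}{2 \left(z + \frac{1}{t}\right)}$ ($n{\left(z,t \right)} = \frac{\left(t + 6\right) \frac{1}{z + \frac{1}{t}}}{2} = \frac{\left(6 + t\right) \frac{1}{z + \frac{1}{t}}}{2} = \frac{\frac{1}{z + \frac{1}{t}} \left(6 + t\right)}{2} = \frac{6 + t}{2 \left(z + \frac{1}{t}\right)}$)
$\left(-1\right) \left(-2064\right) n{\left(5,-10 \right)} = \left(-1\right) \left(-2064\right) \frac{1}{2} \left(-10\right) \frac{1}{1 - 50} \left(6 - 10\right) = 2064 \cdot \frac{1}{2} \left(-10\right) \frac{1}{1 - 50} \left(-4\right) = 2064 \cdot \frac{1}{2} \left(-10\right) \frac{1}{-49} \left(-4\right) = 2064 \cdot \frac{1}{2} \left(-10\right) \left(- \frac{1}{49}\right) \left(-4\right) = 2064 \left(- \frac{20}{49}\right) = - \frac{41280}{49}$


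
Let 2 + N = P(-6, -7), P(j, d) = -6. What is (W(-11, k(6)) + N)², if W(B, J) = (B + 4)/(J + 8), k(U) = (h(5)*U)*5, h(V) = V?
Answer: 1615441/24964 ≈ 64.711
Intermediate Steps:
N = -8 (N = -2 - 6 = -8)
k(U) = 25*U (k(U) = (5*U)*5 = 25*U)
W(B, J) = (4 + B)/(8 + J)
(W(-11, k(6)) + N)² = ((4 - 11)/(8 + 25*6) - 8)² = (-7/(8 + 150) - 8)² = (-7/158 - 8)² = (-1271/158)² = 1615441/24964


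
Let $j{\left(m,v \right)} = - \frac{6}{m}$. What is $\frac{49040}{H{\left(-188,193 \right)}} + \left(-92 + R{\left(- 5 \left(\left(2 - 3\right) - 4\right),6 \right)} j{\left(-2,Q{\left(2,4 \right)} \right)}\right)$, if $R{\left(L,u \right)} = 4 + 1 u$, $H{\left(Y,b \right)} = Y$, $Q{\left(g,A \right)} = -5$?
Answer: $- \frac{15174}{47} \approx -322.85$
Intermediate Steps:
$R{\left(L,u \right)} = 4 + u$
$\frac{49040}{H{\left(-188,193 \right)}} + \left(-92 + R{\left(- 5 \left(\left(2 - 3\right) - 4\right),6 \right)} j{\left(-2,Q{\left(2,4 \right)} \right)}\right) = \frac{49040}{-188} - \left(92 - \left(4 + 6\right) \left(- \frac{6}{-2}\right)\right) = 49040 \left(- \frac{1}{188}\right) - \left(92 - 10 \left(\left(-6\right) \left(- \frac{1}{2}\right)\right)\right) = - \frac{12260}{47} + \left(-92 + 10 \cdot 3\right) = - \frac{12260}{47} + \left(-92 + 30\right) = - \frac{12260}{47} - 62 = - \frac{15174}{47}$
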